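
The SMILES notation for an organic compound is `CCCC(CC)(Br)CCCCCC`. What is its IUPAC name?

4-bromo-4-ethyldecane

The longest continuous carbon chain has 10 atoms, so the parent hydride is decane.
Number the chain so that the substituent locant set {4,4} is lower than {7,7} at the first point of difference.
With this numbering: a bromo group at C-4; an ethyl group at C-4.
Substituent prefixes are cited in alphabetical order (multiplying prefixes like di-/tri- are ignored for ordering).
The name is 4-bromo-4-ethyldecane.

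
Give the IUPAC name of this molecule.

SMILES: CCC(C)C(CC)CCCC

4-ethyl-3-methyloctane

The longest continuous carbon chain has 8 atoms, so the parent hydride is octane.
Choose the numbering such that the substituent locant set {3,4} is lower than {5,6} at the first point of difference.
With this numbering: an ethyl group at C-4; a methyl group at C-3.
Substituent prefixes are cited in alphabetical order (multiplying prefixes like di-/tri- are ignored for ordering).
Assembling the pieces gives 4-ethyl-3-methyloctane.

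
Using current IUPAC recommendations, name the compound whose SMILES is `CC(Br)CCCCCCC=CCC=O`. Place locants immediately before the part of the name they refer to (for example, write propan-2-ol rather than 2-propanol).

Counting along the main chain through the –CHO group and the multiple bond gives 12 carbons: the parent is dodecane.
The principal characteristic group is an aldehyde (terminal –CHO), named with the suffix -al.
A C=C double bond in the chain gives the infix -ene-.
Number the chain so that the aldehyde carbon is C-1 by definition.
With this numbering: the double bond between C-3 and C-4; a bromo group at C-11.
Assembling the pieces gives 11-bromododec-3-enal.

11-bromododec-3-enal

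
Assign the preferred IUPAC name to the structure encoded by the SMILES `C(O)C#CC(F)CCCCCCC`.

4-fluoroundec-2-yn-1-ol

The longest chain bearing the –OH group and the multiple bond is 11 carbons long (undecane).
An alcohol (–OH) is the principal characteristic group, giving the suffix -ol.
A C≡C triple bond in the chain gives the infix -yne-.
Choose the numbering such that numbering from this end puts the hydroxyl group at C-1 rather than C-11.
That gives the hydroxyl at C-1; the triple bond between C-2 and C-3; a fluoro group at C-4.
The name is 4-fluoroundec-2-yn-1-ol.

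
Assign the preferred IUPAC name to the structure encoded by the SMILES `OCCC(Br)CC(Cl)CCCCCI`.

The longest chain bearing the –OH group is 10 carbons long (decane).
The principal characteristic group is an alcohol (–OH), named with the suffix -ol.
Choose the numbering such that numbering from this end puts the hydroxyl group at C-1 rather than C-10.
This places the hydroxyl at C-1; a bromo group at C-3; a chloro group at C-5; an iodo group at C-10.
Substituent prefixes are cited in alphabetical order (multiplying prefixes like di-/tri- are ignored for ordering).
The name is 3-bromo-5-chloro-10-iododecan-1-ol.

3-bromo-5-chloro-10-iododecan-1-ol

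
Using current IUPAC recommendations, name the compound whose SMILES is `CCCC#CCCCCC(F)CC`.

The longest chain bearing the multiple bond is 12 carbons long (dodecane).
A C≡C triple bond in the chain gives the infix -yne-.
Number the chain so that numbering from this end puts the triple bond at C-4 rather than C-8.
That gives the triple bond between C-4 and C-5; a fluoro group at C-10.
The name is 10-fluorododec-4-yne.

10-fluorododec-4-yne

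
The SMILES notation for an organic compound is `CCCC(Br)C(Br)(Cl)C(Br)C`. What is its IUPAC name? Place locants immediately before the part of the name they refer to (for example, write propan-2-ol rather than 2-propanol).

2,3,4-tribromo-3-chloroheptane

The longest carbon chain is 7 atoms: the parent is heptane.
Choose the numbering such that the substituent locant set {2,3,3,4} is lower than {4,5,5,6} at the first point of difference.
This places bromo groups at C-2 and C-3 and C-4; a chloro group at C-3.
Substituent prefixes are cited in alphabetical order (multiplying prefixes like di-/tri- are ignored for ordering).
Putting it together: 2,3,4-tribromo-3-chloroheptane.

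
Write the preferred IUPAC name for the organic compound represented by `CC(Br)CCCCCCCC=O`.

The longest chain bearing the –CHO group is 10 carbons long (decane).
The highest-priority functional group is an aldehyde (terminal –CHO), so the name ends in -al.
Choose the numbering such that the aldehyde carbon is C-1 by definition.
That gives a bromo group at C-9.
The name is 9-bromodecanal.

9-bromodecanal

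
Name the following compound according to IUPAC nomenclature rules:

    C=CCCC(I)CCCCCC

Counting along the main chain through the multiple bond gives 11 carbons: the parent is undecane.
There is one C=C double bond, indicated by the ending -ene.
Number the chain so that numbering from this end puts the double bond at C-1 rather than C-10.
That gives the double bond between C-1 and C-2; an iodo group at C-5.
The name is 5-iodoundec-1-ene.

5-iodoundec-1-ene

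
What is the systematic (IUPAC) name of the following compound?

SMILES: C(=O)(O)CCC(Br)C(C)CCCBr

4,8-dibromo-5-methyloctanoic acid

The longest carbon chain that includes the –COOH group has 8 carbons, so the parent hydride is octane.
The highest-priority functional group is a carboxylic acid (terminal –COOH), so the name ends in -oic acid.
Number the chain so that the carboxylic acid carbon is C-1 by definition.
This places bromo groups at C-4 and C-8; a methyl group at C-5.
The substituents are ordered alphabetically, ignoring any di-/tri- multipliers.
Assembling the pieces gives 4,8-dibromo-5-methyloctanoic acid.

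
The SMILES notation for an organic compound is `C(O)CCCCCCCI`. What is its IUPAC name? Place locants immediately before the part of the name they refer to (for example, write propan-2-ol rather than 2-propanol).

Counting along the main chain through the –OH group gives 8 carbons: the parent is octane.
The principal characteristic group is an alcohol (–OH), named with the suffix -ol.
Number the chain so that numbering from this end puts the hydroxyl group at C-1 rather than C-8.
With this numbering: the hydroxyl at C-1; an iodo group at C-8.
The name is 8-iodooctan-1-ol.

8-iodooctan-1-ol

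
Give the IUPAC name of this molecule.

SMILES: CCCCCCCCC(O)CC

The longest carbon chain that includes the –OH group has 11 carbons, so the parent hydride is undecane.
The principal characteristic group is an alcohol (–OH), named with the suffix -ol.
Number the chain so that numbering from this end puts the hydroxyl group at C-3 rather than C-9.
With this numbering: the hydroxyl at C-3.
Assembling the pieces gives undecan-3-ol.

undecan-3-ol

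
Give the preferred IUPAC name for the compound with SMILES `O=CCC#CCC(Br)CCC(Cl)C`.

Counting along the main chain through the –CHO group and the multiple bond gives 10 carbons: the parent is decane.
The highest-priority functional group is an aldehyde (terminal –CHO), so the name ends in -al.
There is one C≡C triple bond, indicated by the ending -yne.
The numbering direction is chosen so that the aldehyde carbon is C-1 by definition.
With this numbering: the triple bond between C-3 and C-4; a bromo group at C-6; a chloro group at C-9.
The substituents are ordered alphabetically, ignoring any di-/tri- multipliers.
Assembling the pieces gives 6-bromo-9-chlorodec-3-ynal.

6-bromo-9-chlorodec-3-ynal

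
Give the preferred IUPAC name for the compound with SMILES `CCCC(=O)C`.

pentan-2-one

Counting along the main chain through the carbonyl gives 5 carbons: the parent is pentane.
A ketone (C=O on an internal carbon) is the principal characteristic group, giving the suffix -one.
Choose the numbering such that numbering from this end puts the carbonyl group at C-2 rather than C-4.
This places the carbonyl at C-2.
The name is pentan-2-one.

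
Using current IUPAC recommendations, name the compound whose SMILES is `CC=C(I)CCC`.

3-iodohex-2-ene

The longest chain bearing the multiple bond is 6 carbons long (hexane).
There is one C=C double bond, indicated by the ending -ene.
Number the chain so that numbering from this end puts the double bond at C-2 rather than C-4.
This places the double bond between C-2 and C-3; an iodo group at C-3.
Assembling the pieces gives 3-iodohex-2-ene.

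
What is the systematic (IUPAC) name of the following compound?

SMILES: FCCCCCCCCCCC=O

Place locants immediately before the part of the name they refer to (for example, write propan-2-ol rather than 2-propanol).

The longest chain bearing the –CHO group is 11 carbons long (undecane).
An aldehyde (terminal –CHO) is the principal characteristic group, giving the suffix -al.
The numbering direction is chosen so that the aldehyde carbon is C-1 by definition.
That gives a fluoro group at C-11.
Putting it together: 11-fluoroundecanal.

11-fluoroundecanal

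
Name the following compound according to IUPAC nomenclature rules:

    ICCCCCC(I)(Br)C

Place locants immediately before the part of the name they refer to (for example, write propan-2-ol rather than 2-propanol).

The longest continuous carbon chain has 7 atoms, so the parent hydride is heptane.
Number the chain so that the substituent locant set {1,6,6} is lower than {2,2,7} at the first point of difference.
With this numbering: a bromo group at C-6; iodo groups at C-1 and C-6.
Substituent prefixes are cited in alphabetical order (multiplying prefixes like di-/tri- are ignored for ordering).
The name is 6-bromo-1,6-diiodoheptane.

6-bromo-1,6-diiodoheptane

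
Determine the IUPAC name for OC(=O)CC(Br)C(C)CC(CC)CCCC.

The longest carbon chain that includes the –COOH group has 10 carbons, so the parent hydride is decane.
The principal characteristic group is a carboxylic acid (terminal –COOH), named with the suffix -oic acid.
Choose the numbering such that the carboxylic acid carbon is C-1 by definition.
With this numbering: a bromo group at C-3; an ethyl group at C-6; a methyl group at C-4.
Substituent prefixes are cited in alphabetical order (multiplying prefixes like di-/tri- are ignored for ordering).
Putting it together: 3-bromo-6-ethyl-4-methyldecanoic acid.

3-bromo-6-ethyl-4-methyldecanoic acid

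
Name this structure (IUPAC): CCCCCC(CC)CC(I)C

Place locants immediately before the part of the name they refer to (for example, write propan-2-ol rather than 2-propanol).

4-ethyl-2-iodononane

The longest carbon chain is 9 atoms: the parent is nonane.
Number the chain so that the substituent locant set {2,4} is lower than {6,8} at the first point of difference.
With this numbering: an ethyl group at C-4; an iodo group at C-2.
The substituents are ordered alphabetically, ignoring any di-/tri- multipliers.
Putting it together: 4-ethyl-2-iodononane.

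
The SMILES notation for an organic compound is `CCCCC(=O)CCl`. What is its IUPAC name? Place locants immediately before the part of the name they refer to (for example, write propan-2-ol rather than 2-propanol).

1-chlorohexan-2-one

The longest chain bearing the carbonyl is 6 carbons long (hexane).
The principal characteristic group is a ketone (C=O on an internal carbon), named with the suffix -one.
Number the chain so that numbering from this end puts the carbonyl group at C-2 rather than C-5.
With this numbering: the carbonyl at C-2; a chloro group at C-1.
The name is 1-chlorohexan-2-one.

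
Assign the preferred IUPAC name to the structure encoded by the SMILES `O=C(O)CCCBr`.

The longest carbon chain that includes the –COOH group has 4 carbons, so the parent hydride is butane.
A carboxylic acid (terminal –COOH) is the principal characteristic group, giving the suffix -oic acid.
The numbering direction is chosen so that the carboxylic acid carbon is C-1 by definition.
With this numbering: a bromo group at C-4.
Putting it together: 4-bromobutanoic acid.

4-bromobutanoic acid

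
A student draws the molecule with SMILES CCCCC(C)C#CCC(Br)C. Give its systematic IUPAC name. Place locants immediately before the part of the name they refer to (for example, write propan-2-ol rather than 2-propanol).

The longest chain bearing the multiple bond is 10 carbons long (decane).
A C≡C triple bond in the chain gives the infix -yne-.
The numbering direction is chosen so that numbering from this end puts the triple bond at C-4 rather than C-6.
That gives the triple bond between C-4 and C-5; a bromo group at C-2; a methyl group at C-6.
Substituent prefixes are cited in alphabetical order (multiplying prefixes like di-/tri- are ignored for ordering).
Assembling the pieces gives 2-bromo-6-methyldec-4-yne.

2-bromo-6-methyldec-4-yne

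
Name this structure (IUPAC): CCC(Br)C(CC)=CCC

The longest carbon chain that includes the multiple bond has 7 carbons, so the parent hydride is heptane.
A C=C double bond in the chain gives the infix -ene-.
Choose the numbering such that numbering from this end puts the double bond at C-3 rather than C-4.
With this numbering: the double bond between C-3 and C-4; a bromo group at C-5; an ethyl group at C-4.
Substituent prefixes are cited in alphabetical order (multiplying prefixes like di-/tri- are ignored for ordering).
Putting it together: 5-bromo-4-ethylhept-3-ene.

5-bromo-4-ethylhept-3-ene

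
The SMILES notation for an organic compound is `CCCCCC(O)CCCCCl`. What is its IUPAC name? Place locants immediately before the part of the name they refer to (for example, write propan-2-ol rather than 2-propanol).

1-chlorodecan-5-ol

The longest carbon chain that includes the –OH group has 10 carbons, so the parent hydride is decane.
The highest-priority functional group is an alcohol (–OH), so the name ends in -ol.
The numbering direction is chosen so that numbering from this end puts the hydroxyl group at C-5 rather than C-6.
This places the hydroxyl at C-5; a chloro group at C-1.
Assembling the pieces gives 1-chlorodecan-5-ol.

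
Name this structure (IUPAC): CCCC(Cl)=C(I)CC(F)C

The longest carbon chain that includes the multiple bond has 8 carbons, so the parent hydride is octane.
A C=C double bond in the chain gives the infix -ene-.
The numbering direction is chosen so that the substituent locant set {2,4,5} is lower than {4,5,7} at the first point of difference.
This places the double bond between C-4 and C-5; a chloro group at C-5; a fluoro group at C-2; an iodo group at C-4.
Prefixes are listed alphabetically: chloro, fluoro, iodo.
The name is 5-chloro-2-fluoro-4-iodooct-4-ene.

5-chloro-2-fluoro-4-iodooct-4-ene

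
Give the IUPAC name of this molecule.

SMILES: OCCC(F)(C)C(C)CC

Counting along the main chain through the –OH group gives 6 carbons: the parent is hexane.
An alcohol (–OH) is the principal characteristic group, giving the suffix -ol.
Choose the numbering such that numbering from this end puts the hydroxyl group at C-1 rather than C-6.
This places the hydroxyl at C-1; a fluoro group at C-3; methyl groups at C-3 and C-4.
Prefixes are listed alphabetically: fluoro, methyl.
Assembling the pieces gives 3-fluoro-3,4-dimethylhexan-1-ol.

3-fluoro-3,4-dimethylhexan-1-ol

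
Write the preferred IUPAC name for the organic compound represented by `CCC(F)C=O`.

The longest carbon chain that includes the –CHO group has 4 carbons, so the parent hydride is butane.
The highest-priority functional group is an aldehyde (terminal –CHO), so the name ends in -al.
Number the chain so that the aldehyde carbon is C-1 by definition.
That gives a fluoro group at C-2.
Assembling the pieces gives 2-fluorobutanal.

2-fluorobutanal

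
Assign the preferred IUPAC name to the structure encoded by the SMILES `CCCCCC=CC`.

oct-2-ene

The longest chain bearing the multiple bond is 8 carbons long (octane).
A C=C double bond in the chain gives the infix -ene-.
Choose the numbering such that numbering from this end puts the double bond at C-2 rather than C-6.
That gives the double bond between C-2 and C-3.
Putting it together: oct-2-ene.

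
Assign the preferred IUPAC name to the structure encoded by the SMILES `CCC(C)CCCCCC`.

The longest continuous carbon chain has 9 atoms, so the parent hydride is nonane.
Choose the numbering such that the substituent locant set {3} is lower than {7} at the first point of difference.
That gives a methyl group at C-3.
Putting it together: 3-methylnonane.

3-methylnonane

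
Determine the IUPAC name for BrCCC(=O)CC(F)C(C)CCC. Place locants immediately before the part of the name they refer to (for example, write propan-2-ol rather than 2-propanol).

The longest carbon chain that includes the carbonyl has 9 carbons, so the parent hydride is nonane.
The principal characteristic group is a ketone (C=O on an internal carbon), named with the suffix -one.
Number the chain so that numbering from this end puts the carbonyl group at C-3 rather than C-7.
With this numbering: the carbonyl at C-3; a bromo group at C-1; a fluoro group at C-5; a methyl group at C-6.
The substituents are ordered alphabetically, ignoring any di-/tri- multipliers.
Assembling the pieces gives 1-bromo-5-fluoro-6-methylnonan-3-one.

1-bromo-5-fluoro-6-methylnonan-3-one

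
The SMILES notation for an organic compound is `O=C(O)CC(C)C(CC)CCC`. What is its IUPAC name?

4-ethyl-3-methylheptanoic acid

Counting along the main chain through the –COOH group gives 7 carbons: the parent is heptane.
The highest-priority functional group is a carboxylic acid (terminal –COOH), so the name ends in -oic acid.
Choose the numbering such that the carboxylic acid carbon is C-1 by definition.
That gives an ethyl group at C-4; a methyl group at C-3.
The substituents are ordered alphabetically, ignoring any di-/tri- multipliers.
The name is 4-ethyl-3-methylheptanoic acid.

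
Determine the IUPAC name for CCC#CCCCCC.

The longest chain bearing the multiple bond is 9 carbons long (nonane).
The chain contains a C≡C triple bond, so the unsaturation ending is -yne.
Choose the numbering such that numbering from this end puts the triple bond at C-3 rather than C-6.
That gives the triple bond between C-3 and C-4.
The name is non-3-yne.

non-3-yne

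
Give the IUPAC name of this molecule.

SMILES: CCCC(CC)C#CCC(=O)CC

The longest chain bearing the carbonyl and the multiple bond is 10 carbons long (decane).
The principal characteristic group is a ketone (C=O on an internal carbon), named with the suffix -one.
The chain contains a C≡C triple bond, so the unsaturation ending is -yne.
Number the chain so that numbering from this end puts the carbonyl group at C-3 rather than C-8.
With this numbering: the carbonyl at C-3; the triple bond between C-5 and C-6; an ethyl group at C-7.
Putting it together: 7-ethyldec-5-yn-3-one.

7-ethyldec-5-yn-3-one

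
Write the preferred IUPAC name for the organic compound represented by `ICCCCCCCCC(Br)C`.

The parent chain contains 10 carbons (decane).
Number the chain so that the substituent locant set {1,9} is lower than {2,10} at the first point of difference.
With this numbering: a bromo group at C-9; an iodo group at C-1.
Prefixes are listed alphabetically: bromo, iodo.
Assembling the pieces gives 9-bromo-1-iododecane.

9-bromo-1-iododecane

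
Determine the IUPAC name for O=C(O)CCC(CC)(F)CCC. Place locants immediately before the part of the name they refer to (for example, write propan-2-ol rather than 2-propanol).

The longest chain bearing the –COOH group is 7 carbons long (heptane).
A carboxylic acid (terminal –COOH) is the principal characteristic group, giving the suffix -oic acid.
The numbering direction is chosen so that the carboxylic acid carbon is C-1 by definition.
This places an ethyl group at C-4; a fluoro group at C-4.
Prefixes are listed alphabetically: ethyl, fluoro.
Assembling the pieces gives 4-ethyl-4-fluoroheptanoic acid.

4-ethyl-4-fluoroheptanoic acid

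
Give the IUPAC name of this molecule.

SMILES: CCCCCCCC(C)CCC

The parent chain contains 11 carbons (undecane).
Number the chain so that the substituent locant set {4} is lower than {8} at the first point of difference.
With this numbering: a methyl group at C-4.
Assembling the pieces gives 4-methylundecane.

4-methylundecane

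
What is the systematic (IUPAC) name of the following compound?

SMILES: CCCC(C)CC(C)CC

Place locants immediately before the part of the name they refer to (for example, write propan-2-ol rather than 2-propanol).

3,5-dimethyloctane

The parent chain contains 8 carbons (octane).
The numbering direction is chosen so that the substituent locant set {3,5} is lower than {4,6} at the first point of difference.
This places methyl groups at C-3 and C-5.
Assembling the pieces gives 3,5-dimethyloctane.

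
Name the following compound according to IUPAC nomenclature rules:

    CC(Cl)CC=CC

Counting along the main chain through the multiple bond gives 6 carbons: the parent is hexane.
The chain contains a C=C double bond, so the unsaturation ending is -ene.
Choose the numbering such that numbering from this end puts the double bond at C-2 rather than C-4.
With this numbering: the double bond between C-2 and C-3; a chloro group at C-5.
The name is 5-chlorohex-2-ene.

5-chlorohex-2-ene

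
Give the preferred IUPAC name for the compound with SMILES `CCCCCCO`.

The longest chain bearing the –OH group is 6 carbons long (hexane).
An alcohol (–OH) is the principal characteristic group, giving the suffix -ol.
Number the chain so that numbering from this end puts the hydroxyl group at C-1 rather than C-6.
With this numbering: the hydroxyl at C-1.
Assembling the pieces gives hexan-1-ol.

hexan-1-ol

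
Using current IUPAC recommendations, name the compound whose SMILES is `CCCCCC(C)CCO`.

The longest chain bearing the –OH group is 8 carbons long (octane).
An alcohol (–OH) is the principal characteristic group, giving the suffix -ol.
The numbering direction is chosen so that numbering from this end puts the hydroxyl group at C-1 rather than C-8.
This places the hydroxyl at C-1; a methyl group at C-3.
Assembling the pieces gives 3-methyloctan-1-ol.

3-methyloctan-1-ol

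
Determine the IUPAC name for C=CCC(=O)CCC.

The longest chain bearing the carbonyl and the multiple bond is 7 carbons long (heptane).
The principal characteristic group is a ketone (C=O on an internal carbon), named with the suffix -one.
A C=C double bond in the chain gives the infix -ene-.
The numbering direction is chosen so that numbering from this end puts the double bond at C-1 rather than C-6.
That gives the carbonyl at C-4; the double bond between C-1 and C-2.
Assembling the pieces gives hept-1-en-4-one.

hept-1-en-4-one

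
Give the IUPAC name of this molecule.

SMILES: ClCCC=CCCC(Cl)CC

1,7-dichloronon-3-ene

The longest chain bearing the multiple bond is 9 carbons long (nonane).
The chain contains a C=C double bond, so the unsaturation ending is -ene.
Choose the numbering such that numbering from this end puts the double bond at C-3 rather than C-6.
This places the double bond between C-3 and C-4; chloro groups at C-1 and C-7.
Putting it together: 1,7-dichloronon-3-ene.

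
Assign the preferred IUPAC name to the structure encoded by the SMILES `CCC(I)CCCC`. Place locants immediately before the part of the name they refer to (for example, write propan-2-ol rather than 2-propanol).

3-iodoheptane

The longest carbon chain is 7 atoms: the parent is heptane.
Choose the numbering such that the substituent locant set {3} is lower than {5} at the first point of difference.
This places an iodo group at C-3.
The name is 3-iodoheptane.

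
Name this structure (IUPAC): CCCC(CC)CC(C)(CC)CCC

The longest carbon chain is 9 atoms: the parent is nonane.
Number the chain so that the substituent locant set {4,4,6} is lower than {4,6,6} at the first point of difference.
This places ethyl groups at C-4 and C-6; a methyl group at C-4.
Substituent prefixes are cited in alphabetical order (multiplying prefixes like di-/tri- are ignored for ordering).
The name is 4,6-diethyl-4-methylnonane.

4,6-diethyl-4-methylnonane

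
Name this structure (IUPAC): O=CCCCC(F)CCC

Counting along the main chain through the –CHO group gives 8 carbons: the parent is octane.
The principal characteristic group is an aldehyde (terminal –CHO), named with the suffix -al.
Number the chain so that the aldehyde carbon is C-1 by definition.
That gives a fluoro group at C-5.
The name is 5-fluorooctanal.

5-fluorooctanal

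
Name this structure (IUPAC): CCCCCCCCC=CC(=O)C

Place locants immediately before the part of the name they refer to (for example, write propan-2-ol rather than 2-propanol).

The longest carbon chain that includes the carbonyl and the multiple bond has 12 carbons, so the parent hydride is dodecane.
A ketone (C=O on an internal carbon) is the principal characteristic group, giving the suffix -one.
The chain contains a C=C double bond, so the unsaturation ending is -ene.
Number the chain so that numbering from this end puts the carbonyl group at C-2 rather than C-11.
That gives the carbonyl at C-2; the double bond between C-3 and C-4.
Putting it together: dodec-3-en-2-one.

dodec-3-en-2-one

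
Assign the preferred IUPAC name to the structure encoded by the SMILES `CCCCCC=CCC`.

non-3-ene

The longest carbon chain that includes the multiple bond has 9 carbons, so the parent hydride is nonane.
There is one C=C double bond, indicated by the ending -ene.
Choose the numbering such that numbering from this end puts the double bond at C-3 rather than C-6.
That gives the double bond between C-3 and C-4.
Assembling the pieces gives non-3-ene.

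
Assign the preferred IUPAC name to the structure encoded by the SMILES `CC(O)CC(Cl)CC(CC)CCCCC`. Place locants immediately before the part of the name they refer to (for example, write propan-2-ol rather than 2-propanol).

4-chloro-6-ethylundecan-2-ol

The longest carbon chain that includes the –OH group has 11 carbons, so the parent hydride is undecane.
An alcohol (–OH) is the principal characteristic group, giving the suffix -ol.
The numbering direction is chosen so that numbering from this end puts the hydroxyl group at C-2 rather than C-10.
That gives the hydroxyl at C-2; a chloro group at C-4; an ethyl group at C-6.
Prefixes are listed alphabetically: chloro, ethyl.
The name is 4-chloro-6-ethylundecan-2-ol.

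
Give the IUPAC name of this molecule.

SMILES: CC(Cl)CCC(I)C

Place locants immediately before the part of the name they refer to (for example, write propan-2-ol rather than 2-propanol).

The longest carbon chain is 6 atoms: the parent is hexane.
Choose the numbering such that the locant sets are identical either way, so the alphabetically earlier chloro substituent takes the lower locant (2 rather than 5).
That gives a chloro group at C-2; an iodo group at C-5.
The substituents are ordered alphabetically, ignoring any di-/tri- multipliers.
Assembling the pieces gives 2-chloro-5-iodohexane.

2-chloro-5-iodohexane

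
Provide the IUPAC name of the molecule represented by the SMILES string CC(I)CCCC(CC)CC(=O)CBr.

1-bromo-4-ethyl-8-iodononan-2-one

The longest carbon chain that includes the carbonyl has 9 carbons, so the parent hydride is nonane.
The highest-priority functional group is a ketone (C=O on an internal carbon), so the name ends in -one.
Number the chain so that numbering from this end puts the carbonyl group at C-2 rather than C-8.
That gives the carbonyl at C-2; a bromo group at C-1; an ethyl group at C-4; an iodo group at C-8.
Substituent prefixes are cited in alphabetical order (multiplying prefixes like di-/tri- are ignored for ordering).
Putting it together: 1-bromo-4-ethyl-8-iodononan-2-one.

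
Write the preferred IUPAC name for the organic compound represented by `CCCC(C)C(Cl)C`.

The longest continuous carbon chain has 6 atoms, so the parent hydride is hexane.
The numbering direction is chosen so that the substituent locant set {2,3} is lower than {4,5} at the first point of difference.
This places a chloro group at C-2; a methyl group at C-3.
The substituents are ordered alphabetically, ignoring any di-/tri- multipliers.
Assembling the pieces gives 2-chloro-3-methylhexane.

2-chloro-3-methylhexane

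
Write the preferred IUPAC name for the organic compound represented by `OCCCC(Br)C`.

4-bromopentan-1-ol

The longest chain bearing the –OH group is 5 carbons long (pentane).
The highest-priority functional group is an alcohol (–OH), so the name ends in -ol.
Number the chain so that numbering from this end puts the hydroxyl group at C-1 rather than C-5.
With this numbering: the hydroxyl at C-1; a bromo group at C-4.
Assembling the pieces gives 4-bromopentan-1-ol.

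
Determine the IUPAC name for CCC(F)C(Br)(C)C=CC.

Counting along the main chain through the multiple bond gives 7 carbons: the parent is heptane.
There is one C=C double bond, indicated by the ending -ene.
Choose the numbering such that numbering from this end puts the double bond at C-2 rather than C-5.
That gives the double bond between C-2 and C-3; a bromo group at C-4; a fluoro group at C-5; a methyl group at C-4.
Prefixes are listed alphabetically: bromo, fluoro, methyl.
Assembling the pieces gives 4-bromo-5-fluoro-4-methylhept-2-ene.

4-bromo-5-fluoro-4-methylhept-2-ene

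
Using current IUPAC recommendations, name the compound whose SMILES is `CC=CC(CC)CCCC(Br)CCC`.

8-bromo-4-ethylundec-2-ene

The longest chain bearing the multiple bond is 11 carbons long (undecane).
The chain contains a C=C double bond, so the unsaturation ending is -ene.
Number the chain so that numbering from this end puts the double bond at C-2 rather than C-9.
That gives the double bond between C-2 and C-3; a bromo group at C-8; an ethyl group at C-4.
Substituent prefixes are cited in alphabetical order (multiplying prefixes like di-/tri- are ignored for ordering).
Putting it together: 8-bromo-4-ethylundec-2-ene.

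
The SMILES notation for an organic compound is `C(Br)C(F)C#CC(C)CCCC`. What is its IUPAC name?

Counting along the main chain through the multiple bond gives 9 carbons: the parent is nonane.
The chain contains a C≡C triple bond, so the unsaturation ending is -yne.
The numbering direction is chosen so that numbering from this end puts the triple bond at C-3 rather than C-6.
This places the triple bond between C-3 and C-4; a bromo group at C-1; a fluoro group at C-2; a methyl group at C-5.
Substituent prefixes are cited in alphabetical order (multiplying prefixes like di-/tri- are ignored for ordering).
Putting it together: 1-bromo-2-fluoro-5-methylnon-3-yne.

1-bromo-2-fluoro-5-methylnon-3-yne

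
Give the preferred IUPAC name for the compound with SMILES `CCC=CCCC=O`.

hept-4-enal

The longest chain bearing the –CHO group and the multiple bond is 7 carbons long (heptane).
An aldehyde (terminal –CHO) is the principal characteristic group, giving the suffix -al.
A C=C double bond in the chain gives the infix -ene-.
Choose the numbering such that the aldehyde carbon is C-1 by definition.
With this numbering: the double bond between C-4 and C-5.
Putting it together: hept-4-enal.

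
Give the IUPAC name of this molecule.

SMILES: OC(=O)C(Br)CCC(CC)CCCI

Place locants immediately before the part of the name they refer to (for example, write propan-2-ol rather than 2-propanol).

2-bromo-5-ethyl-8-iodooctanoic acid

The longest carbon chain that includes the –COOH group has 8 carbons, so the parent hydride is octane.
A carboxylic acid (terminal –COOH) is the principal characteristic group, giving the suffix -oic acid.
Number the chain so that the carboxylic acid carbon is C-1 by definition.
This places a bromo group at C-2; an ethyl group at C-5; an iodo group at C-8.
Substituent prefixes are cited in alphabetical order (multiplying prefixes like di-/tri- are ignored for ordering).
The name is 2-bromo-5-ethyl-8-iodooctanoic acid.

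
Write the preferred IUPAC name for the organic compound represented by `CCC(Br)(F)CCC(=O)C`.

5-bromo-5-fluoroheptan-2-one

Counting along the main chain through the carbonyl gives 7 carbons: the parent is heptane.
The principal characteristic group is a ketone (C=O on an internal carbon), named with the suffix -one.
The numbering direction is chosen so that numbering from this end puts the carbonyl group at C-2 rather than C-6.
With this numbering: the carbonyl at C-2; a bromo group at C-5; a fluoro group at C-5.
The substituents are ordered alphabetically, ignoring any di-/tri- multipliers.
Assembling the pieces gives 5-bromo-5-fluoroheptan-2-one.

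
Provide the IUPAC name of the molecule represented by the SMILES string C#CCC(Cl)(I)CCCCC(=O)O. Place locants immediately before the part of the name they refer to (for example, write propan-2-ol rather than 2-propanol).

6-chloro-6-iodonon-8-ynoic acid

The longest carbon chain that includes the –COOH group and the multiple bond has 9 carbons, so the parent hydride is nonane.
A carboxylic acid (terminal –COOH) is the principal characteristic group, giving the suffix -oic acid.
There is one C≡C triple bond, indicated by the ending -yne.
Choose the numbering such that the carboxylic acid carbon is C-1 by definition.
That gives the triple bond between C-8 and C-9; a chloro group at C-6; an iodo group at C-6.
Substituent prefixes are cited in alphabetical order (multiplying prefixes like di-/tri- are ignored for ordering).
The name is 6-chloro-6-iodonon-8-ynoic acid.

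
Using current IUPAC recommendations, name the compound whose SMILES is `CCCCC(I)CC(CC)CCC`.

The longest carbon chain is 10 atoms: the parent is decane.
Choose the numbering such that the substituent locant set {4,6} is lower than {5,7} at the first point of difference.
That gives an ethyl group at C-4; an iodo group at C-6.
Substituent prefixes are cited in alphabetical order (multiplying prefixes like di-/tri- are ignored for ordering).
Putting it together: 4-ethyl-6-iododecane.

4-ethyl-6-iododecane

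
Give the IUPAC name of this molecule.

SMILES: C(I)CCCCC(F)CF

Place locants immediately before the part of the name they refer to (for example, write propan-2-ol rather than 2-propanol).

The parent chain contains 7 carbons (heptane).
The numbering direction is chosen so that the substituent locant set {1,2,7} is lower than {1,6,7} at the first point of difference.
That gives fluoro groups at C-1 and C-2; an iodo group at C-7.
Prefixes are listed alphabetically: fluoro, iodo.
Putting it together: 1,2-difluoro-7-iodoheptane.

1,2-difluoro-7-iodoheptane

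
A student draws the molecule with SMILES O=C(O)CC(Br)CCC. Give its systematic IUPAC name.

The longest chain bearing the –COOH group is 6 carbons long (hexane).
A carboxylic acid (terminal –COOH) is the principal characteristic group, giving the suffix -oic acid.
The numbering direction is chosen so that the carboxylic acid carbon is C-1 by definition.
This places a bromo group at C-3.
Assembling the pieces gives 3-bromohexanoic acid.

3-bromohexanoic acid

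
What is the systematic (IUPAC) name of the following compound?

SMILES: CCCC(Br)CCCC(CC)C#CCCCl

9-bromo-1-chloro-5-ethyldodec-3-yne

The longest carbon chain that includes the multiple bond has 12 carbons, so the parent hydride is dodecane.
There is one C≡C triple bond, indicated by the ending -yne.
The numbering direction is chosen so that numbering from this end puts the triple bond at C-3 rather than C-9.
With this numbering: the triple bond between C-3 and C-4; a bromo group at C-9; a chloro group at C-1; an ethyl group at C-5.
Prefixes are listed alphabetically: bromo, chloro, ethyl.
Assembling the pieces gives 9-bromo-1-chloro-5-ethyldodec-3-yne.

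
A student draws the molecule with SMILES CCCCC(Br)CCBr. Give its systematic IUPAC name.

The longest carbon chain is 7 atoms: the parent is heptane.
The numbering direction is chosen so that the substituent locant set {1,3} is lower than {5,7} at the first point of difference.
This places bromo groups at C-1 and C-3.
The name is 1,3-dibromoheptane.

1,3-dibromoheptane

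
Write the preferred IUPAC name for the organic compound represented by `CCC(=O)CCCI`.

6-iodohexan-3-one

The longest chain bearing the carbonyl is 6 carbons long (hexane).
The principal characteristic group is a ketone (C=O on an internal carbon), named with the suffix -one.
Choose the numbering such that numbering from this end puts the carbonyl group at C-3 rather than C-4.
That gives the carbonyl at C-3; an iodo group at C-6.
Putting it together: 6-iodohexan-3-one.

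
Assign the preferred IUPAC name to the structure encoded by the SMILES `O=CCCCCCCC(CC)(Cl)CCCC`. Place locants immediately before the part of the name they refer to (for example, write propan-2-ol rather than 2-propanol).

The longest carbon chain that includes the –CHO group has 12 carbons, so the parent hydride is dodecane.
The principal characteristic group is an aldehyde (terminal –CHO), named with the suffix -al.
Number the chain so that the aldehyde carbon is C-1 by definition.
This places a chloro group at C-8; an ethyl group at C-8.
Substituent prefixes are cited in alphabetical order (multiplying prefixes like di-/tri- are ignored for ordering).
The name is 8-chloro-8-ethyldodecanal.

8-chloro-8-ethyldodecanal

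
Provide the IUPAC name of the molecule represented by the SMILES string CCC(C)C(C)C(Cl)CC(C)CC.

The parent chain contains 9 carbons (nonane).
Choose the numbering such that the substituent locant set {3,4,5,7} is lower than {3,5,6,7} at the first point of difference.
That gives a chloro group at C-5; methyl groups at C-3 and C-4 and C-7.
The substituents are ordered alphabetically, ignoring any di-/tri- multipliers.
Assembling the pieces gives 5-chloro-3,4,7-trimethylnonane.

5-chloro-3,4,7-trimethylnonane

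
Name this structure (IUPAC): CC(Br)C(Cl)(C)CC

The longest continuous carbon chain has 5 atoms, so the parent hydride is pentane.
Choose the numbering such that the substituent locant set {2,3,3} is lower than {3,3,4} at the first point of difference.
With this numbering: a bromo group at C-2; a chloro group at C-3; a methyl group at C-3.
Prefixes are listed alphabetically: bromo, chloro, methyl.
Putting it together: 2-bromo-3-chloro-3-methylpentane.

2-bromo-3-chloro-3-methylpentane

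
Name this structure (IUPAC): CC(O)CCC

Counting along the main chain through the –OH group gives 5 carbons: the parent is pentane.
The highest-priority functional group is an alcohol (–OH), so the name ends in -ol.
Number the chain so that numbering from this end puts the hydroxyl group at C-2 rather than C-4.
This places the hydroxyl at C-2.
Putting it together: pentan-2-ol.

pentan-2-ol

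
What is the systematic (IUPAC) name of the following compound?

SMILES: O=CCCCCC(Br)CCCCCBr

6,11-dibromoundecanal

The longest carbon chain that includes the –CHO group has 11 carbons, so the parent hydride is undecane.
An aldehyde (terminal –CHO) is the principal characteristic group, giving the suffix -al.
Number the chain so that the aldehyde carbon is C-1 by definition.
This places bromo groups at C-6 and C-11.
Assembling the pieces gives 6,11-dibromoundecanal.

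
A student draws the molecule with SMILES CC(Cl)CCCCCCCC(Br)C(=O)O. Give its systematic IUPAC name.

2-bromo-10-chloroundecanoic acid

The longest carbon chain that includes the –COOH group has 11 carbons, so the parent hydride is undecane.
A carboxylic acid (terminal –COOH) is the principal characteristic group, giving the suffix -oic acid.
Number the chain so that the carboxylic acid carbon is C-1 by definition.
With this numbering: a bromo group at C-2; a chloro group at C-10.
The substituents are ordered alphabetically, ignoring any di-/tri- multipliers.
Putting it together: 2-bromo-10-chloroundecanoic acid.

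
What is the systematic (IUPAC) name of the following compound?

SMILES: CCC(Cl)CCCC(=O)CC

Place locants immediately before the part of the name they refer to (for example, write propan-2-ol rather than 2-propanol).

Counting along the main chain through the carbonyl gives 9 carbons: the parent is nonane.
The principal characteristic group is a ketone (C=O on an internal carbon), named with the suffix -one.
Number the chain so that numbering from this end puts the carbonyl group at C-3 rather than C-7.
That gives the carbonyl at C-3; a chloro group at C-7.
Assembling the pieces gives 7-chlorononan-3-one.

7-chlorononan-3-one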